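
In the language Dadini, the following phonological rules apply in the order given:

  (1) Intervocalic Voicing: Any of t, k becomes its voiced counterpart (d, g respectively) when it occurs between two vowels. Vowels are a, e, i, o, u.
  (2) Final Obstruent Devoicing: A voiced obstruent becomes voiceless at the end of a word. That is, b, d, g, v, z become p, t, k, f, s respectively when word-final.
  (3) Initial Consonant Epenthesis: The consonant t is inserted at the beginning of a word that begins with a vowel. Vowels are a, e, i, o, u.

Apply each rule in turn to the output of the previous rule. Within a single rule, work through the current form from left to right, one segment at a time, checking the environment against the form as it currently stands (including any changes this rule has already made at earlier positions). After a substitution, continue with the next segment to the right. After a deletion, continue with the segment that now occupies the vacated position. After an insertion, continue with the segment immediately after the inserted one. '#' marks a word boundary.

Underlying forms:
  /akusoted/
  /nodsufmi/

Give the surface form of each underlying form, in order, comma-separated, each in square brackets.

[tagusodet], [nodsufmi]

/akusoted/:
  (1) Intervocalic Voicing: [akusoted] → [agusoded]
  (2) Final Obstruent Devoicing: [agusoded] → [agusodet]
  (3) Initial Consonant Epenthesis: [agusodet] → [tagusodet]
/nodsufmi/:
  (1) Intervocalic Voicing: no change — [nodsufmi]
  (2) Final Obstruent Devoicing: no change — [nodsufmi]
  (3) Initial Consonant Epenthesis: no change — [nodsufmi]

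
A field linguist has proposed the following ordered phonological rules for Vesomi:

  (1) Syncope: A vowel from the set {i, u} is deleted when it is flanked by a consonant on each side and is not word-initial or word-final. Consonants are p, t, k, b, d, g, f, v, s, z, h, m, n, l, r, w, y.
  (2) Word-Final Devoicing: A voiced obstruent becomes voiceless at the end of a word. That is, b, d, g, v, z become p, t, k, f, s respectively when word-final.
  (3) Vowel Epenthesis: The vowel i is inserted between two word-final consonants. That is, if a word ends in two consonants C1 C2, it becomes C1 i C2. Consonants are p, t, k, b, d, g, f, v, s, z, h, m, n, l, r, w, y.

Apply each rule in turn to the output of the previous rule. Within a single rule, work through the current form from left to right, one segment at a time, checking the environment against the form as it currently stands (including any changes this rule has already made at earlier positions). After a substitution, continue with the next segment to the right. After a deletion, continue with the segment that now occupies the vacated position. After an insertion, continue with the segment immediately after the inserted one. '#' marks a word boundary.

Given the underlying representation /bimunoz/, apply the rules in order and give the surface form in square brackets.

[bmnos]

(1) Syncope: [bimunoz] → [bmnoz]
(2) Word-Final Devoicing: [bmnoz] → [bmnos]
(3) Vowel Epenthesis: no change — [bmnos]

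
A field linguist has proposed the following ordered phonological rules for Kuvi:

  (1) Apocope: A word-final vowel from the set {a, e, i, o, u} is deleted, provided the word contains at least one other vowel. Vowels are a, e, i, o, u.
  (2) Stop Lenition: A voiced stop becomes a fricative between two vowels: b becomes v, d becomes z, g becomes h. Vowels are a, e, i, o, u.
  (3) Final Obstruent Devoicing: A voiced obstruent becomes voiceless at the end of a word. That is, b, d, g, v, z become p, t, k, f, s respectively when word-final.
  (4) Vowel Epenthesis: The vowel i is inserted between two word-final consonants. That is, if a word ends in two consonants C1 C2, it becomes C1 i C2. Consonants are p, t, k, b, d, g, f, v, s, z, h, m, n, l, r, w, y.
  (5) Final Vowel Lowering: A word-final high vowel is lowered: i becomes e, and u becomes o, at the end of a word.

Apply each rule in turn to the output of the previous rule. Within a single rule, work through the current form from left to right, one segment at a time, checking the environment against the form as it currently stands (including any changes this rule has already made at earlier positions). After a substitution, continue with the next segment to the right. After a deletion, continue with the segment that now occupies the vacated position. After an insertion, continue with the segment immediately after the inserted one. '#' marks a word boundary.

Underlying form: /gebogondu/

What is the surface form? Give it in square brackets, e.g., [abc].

[gevohonit]

(1) Apocope: [gebogondu] → [gebogond]
(2) Stop Lenition: [gebogond] → [gevohond]
(3) Final Obstruent Devoicing: [gevohond] → [gevohont]
(4) Vowel Epenthesis: [gevohont] → [gevohonit]
(5) Final Vowel Lowering: no change — [gevohonit]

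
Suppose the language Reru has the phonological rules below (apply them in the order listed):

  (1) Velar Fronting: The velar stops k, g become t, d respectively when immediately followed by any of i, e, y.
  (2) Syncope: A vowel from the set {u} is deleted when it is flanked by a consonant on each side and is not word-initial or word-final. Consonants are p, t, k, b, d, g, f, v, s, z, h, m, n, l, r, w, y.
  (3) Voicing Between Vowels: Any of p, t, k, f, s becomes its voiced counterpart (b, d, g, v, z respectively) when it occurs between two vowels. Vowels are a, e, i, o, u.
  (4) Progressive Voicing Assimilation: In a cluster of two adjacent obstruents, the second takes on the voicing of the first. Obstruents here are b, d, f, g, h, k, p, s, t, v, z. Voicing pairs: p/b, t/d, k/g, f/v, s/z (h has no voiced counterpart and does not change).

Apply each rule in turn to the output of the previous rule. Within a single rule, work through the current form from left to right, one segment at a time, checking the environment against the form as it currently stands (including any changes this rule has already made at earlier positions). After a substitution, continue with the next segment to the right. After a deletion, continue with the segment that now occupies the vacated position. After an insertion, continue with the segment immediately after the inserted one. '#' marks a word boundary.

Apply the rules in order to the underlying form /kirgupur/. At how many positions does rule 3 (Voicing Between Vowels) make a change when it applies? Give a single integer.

0

(1) Velar Fronting: [kirgupur] → [tirgupur]
(2) Syncope: [tirgupur] → [tirgpr]
(3) Voicing Between Vowels: no change — [tirgpr]
(4) Progressive Voicing Assimilation: [tirgpr] → [tirgbr]
Rule 3 changed 0 position(s).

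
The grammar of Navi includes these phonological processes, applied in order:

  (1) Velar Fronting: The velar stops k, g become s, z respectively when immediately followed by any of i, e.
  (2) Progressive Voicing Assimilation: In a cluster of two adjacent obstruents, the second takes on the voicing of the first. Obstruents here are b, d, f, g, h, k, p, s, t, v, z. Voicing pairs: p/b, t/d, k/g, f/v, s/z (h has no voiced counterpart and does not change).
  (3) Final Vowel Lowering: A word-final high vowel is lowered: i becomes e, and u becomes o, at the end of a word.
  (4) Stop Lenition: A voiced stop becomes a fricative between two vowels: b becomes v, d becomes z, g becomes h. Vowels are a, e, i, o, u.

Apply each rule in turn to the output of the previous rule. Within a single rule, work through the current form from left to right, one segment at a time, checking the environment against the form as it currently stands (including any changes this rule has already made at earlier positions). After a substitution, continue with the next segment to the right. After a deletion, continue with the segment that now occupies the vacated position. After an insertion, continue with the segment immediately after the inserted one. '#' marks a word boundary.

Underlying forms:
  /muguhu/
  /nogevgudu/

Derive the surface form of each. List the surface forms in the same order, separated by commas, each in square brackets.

/muguhu/:
  (1) Velar Fronting: no change — [muguhu]
  (2) Progressive Voicing Assimilation: no change — [muguhu]
  (3) Final Vowel Lowering: [muguhu] → [muguho]
  (4) Stop Lenition: [muguho] → [muhuho]
/nogevgudu/:
  (1) Velar Fronting: [nogevgudu] → [nozevgudu]
  (2) Progressive Voicing Assimilation: no change — [nozevgudu]
  (3) Final Vowel Lowering: [nozevgudu] → [nozevgudo]
  (4) Stop Lenition: [nozevgudo] → [nozevguzo]

[muhuho], [nozevguzo]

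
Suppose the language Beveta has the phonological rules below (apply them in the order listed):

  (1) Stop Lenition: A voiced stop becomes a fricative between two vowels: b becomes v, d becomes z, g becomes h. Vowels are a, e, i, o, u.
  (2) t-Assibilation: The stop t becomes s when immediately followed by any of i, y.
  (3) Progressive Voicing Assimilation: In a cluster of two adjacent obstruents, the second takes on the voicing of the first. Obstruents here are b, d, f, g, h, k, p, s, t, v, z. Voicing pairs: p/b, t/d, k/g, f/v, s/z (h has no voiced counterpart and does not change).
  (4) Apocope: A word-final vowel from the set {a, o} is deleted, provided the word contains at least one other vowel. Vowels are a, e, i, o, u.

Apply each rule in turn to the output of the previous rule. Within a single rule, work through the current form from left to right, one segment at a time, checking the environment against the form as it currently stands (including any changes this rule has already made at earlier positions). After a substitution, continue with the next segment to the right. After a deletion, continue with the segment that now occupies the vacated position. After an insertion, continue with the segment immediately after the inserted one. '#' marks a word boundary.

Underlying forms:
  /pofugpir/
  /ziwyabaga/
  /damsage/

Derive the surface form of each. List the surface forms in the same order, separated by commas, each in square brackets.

[pofugbir], [ziwyavah], [damsahe]

/pofugpir/:
  (1) Stop Lenition: no change — [pofugpir]
  (2) t-Assibilation: no change — [pofugpir]
  (3) Progressive Voicing Assimilation: [pofugpir] → [pofugbir]
  (4) Apocope: no change — [pofugbir]
/ziwyabaga/:
  (1) Stop Lenition: [ziwyabaga] → [ziwyavaha]
  (2) t-Assibilation: no change — [ziwyavaha]
  (3) Progressive Voicing Assimilation: no change — [ziwyavaha]
  (4) Apocope: [ziwyavaha] → [ziwyavah]
/damsage/:
  (1) Stop Lenition: [damsage] → [damsahe]
  (2) t-Assibilation: no change — [damsahe]
  (3) Progressive Voicing Assimilation: no change — [damsahe]
  (4) Apocope: no change — [damsahe]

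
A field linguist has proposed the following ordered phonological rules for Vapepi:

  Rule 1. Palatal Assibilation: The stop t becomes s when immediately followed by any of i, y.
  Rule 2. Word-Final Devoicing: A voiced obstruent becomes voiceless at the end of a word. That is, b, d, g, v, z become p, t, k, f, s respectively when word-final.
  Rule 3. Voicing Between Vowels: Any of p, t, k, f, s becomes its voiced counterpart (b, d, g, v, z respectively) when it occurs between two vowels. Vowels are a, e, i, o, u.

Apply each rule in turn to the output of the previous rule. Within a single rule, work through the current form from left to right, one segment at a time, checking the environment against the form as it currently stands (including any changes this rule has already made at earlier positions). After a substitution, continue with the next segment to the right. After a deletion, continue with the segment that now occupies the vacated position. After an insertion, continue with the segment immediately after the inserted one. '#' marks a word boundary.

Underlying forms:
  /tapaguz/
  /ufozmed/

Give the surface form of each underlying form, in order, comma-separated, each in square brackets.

/tapaguz/:
  Rule 1 Palatal Assibilation: no change — [tapaguz]
  Rule 2 Word-Final Devoicing: [tapaguz] → [tapagus]
  Rule 3 Voicing Between Vowels: [tapagus] → [tabagus]
/ufozmed/:
  Rule 1 Palatal Assibilation: no change — [ufozmed]
  Rule 2 Word-Final Devoicing: [ufozmed] → [ufozmet]
  Rule 3 Voicing Between Vowels: [ufozmet] → [uvozmet]

[tabagus], [uvozmet]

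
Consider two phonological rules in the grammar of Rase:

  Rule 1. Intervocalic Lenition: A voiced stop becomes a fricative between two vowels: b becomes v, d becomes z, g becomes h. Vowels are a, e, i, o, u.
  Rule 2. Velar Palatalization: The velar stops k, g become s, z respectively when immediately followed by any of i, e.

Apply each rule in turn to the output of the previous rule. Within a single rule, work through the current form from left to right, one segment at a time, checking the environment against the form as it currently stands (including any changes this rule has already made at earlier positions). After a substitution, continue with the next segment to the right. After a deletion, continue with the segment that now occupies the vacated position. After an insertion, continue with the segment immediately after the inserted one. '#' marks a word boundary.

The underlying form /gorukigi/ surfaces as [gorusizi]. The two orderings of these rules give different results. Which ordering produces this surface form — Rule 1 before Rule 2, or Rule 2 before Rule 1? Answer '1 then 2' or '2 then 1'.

2 then 1

Order 1 then 2:
  1 Intervocalic Lenition: [gorukigi] → [gorukihi]
  2 Velar Palatalization: [gorukihi] → [gorusihi]
  result: [gorusihi]
Order 2 then 1:
  2 Velar Palatalization: [gorukigi] → [gorusizi]
  1 Intervocalic Lenition: no change — [gorusizi]
  result: [gorusizi]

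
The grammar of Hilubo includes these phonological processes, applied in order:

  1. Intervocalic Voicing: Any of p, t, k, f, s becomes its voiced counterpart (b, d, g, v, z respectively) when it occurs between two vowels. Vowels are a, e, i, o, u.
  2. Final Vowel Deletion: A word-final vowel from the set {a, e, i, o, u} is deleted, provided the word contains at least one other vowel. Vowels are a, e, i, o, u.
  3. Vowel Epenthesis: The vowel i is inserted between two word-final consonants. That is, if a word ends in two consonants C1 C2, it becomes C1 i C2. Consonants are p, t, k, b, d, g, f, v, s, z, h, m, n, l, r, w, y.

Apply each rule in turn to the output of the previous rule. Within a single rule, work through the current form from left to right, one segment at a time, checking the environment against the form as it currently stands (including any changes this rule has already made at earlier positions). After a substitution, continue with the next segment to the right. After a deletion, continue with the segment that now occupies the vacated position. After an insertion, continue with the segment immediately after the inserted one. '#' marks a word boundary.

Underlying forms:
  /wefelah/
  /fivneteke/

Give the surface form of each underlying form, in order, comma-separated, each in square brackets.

[wevelah], [fivnedeg]

/wefelah/:
  1 Intervocalic Voicing: [wefelah] → [wevelah]
  2 Final Vowel Deletion: no change — [wevelah]
  3 Vowel Epenthesis: no change — [wevelah]
/fivneteke/:
  1 Intervocalic Voicing: [fivneteke] → [fivnedege]
  2 Final Vowel Deletion: [fivnedege] → [fivnedeg]
  3 Vowel Epenthesis: no change — [fivnedeg]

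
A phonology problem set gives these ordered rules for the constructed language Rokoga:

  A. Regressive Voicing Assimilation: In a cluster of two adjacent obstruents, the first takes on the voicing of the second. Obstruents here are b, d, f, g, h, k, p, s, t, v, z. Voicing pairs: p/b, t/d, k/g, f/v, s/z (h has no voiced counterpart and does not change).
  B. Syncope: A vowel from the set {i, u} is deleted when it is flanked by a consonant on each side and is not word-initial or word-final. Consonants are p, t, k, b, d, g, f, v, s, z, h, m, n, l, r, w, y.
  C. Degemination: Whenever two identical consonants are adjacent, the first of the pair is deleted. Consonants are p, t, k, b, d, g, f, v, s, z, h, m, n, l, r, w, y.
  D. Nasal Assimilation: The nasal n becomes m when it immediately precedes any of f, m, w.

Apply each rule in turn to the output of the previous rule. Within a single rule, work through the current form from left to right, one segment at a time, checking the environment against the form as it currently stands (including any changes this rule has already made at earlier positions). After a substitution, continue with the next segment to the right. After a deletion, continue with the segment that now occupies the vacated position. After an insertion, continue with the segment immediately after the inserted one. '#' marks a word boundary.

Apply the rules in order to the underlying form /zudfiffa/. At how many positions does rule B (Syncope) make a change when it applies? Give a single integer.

A Regressive Voicing Assimilation: [zudfiffa] → [zutfiffa]
B Syncope: [zutfiffa] → [ztfffa]
C Degemination: [ztfffa] → [ztfa]
D Nasal Assimilation: no change — [ztfa]
Rule B changed 2 position(s).

2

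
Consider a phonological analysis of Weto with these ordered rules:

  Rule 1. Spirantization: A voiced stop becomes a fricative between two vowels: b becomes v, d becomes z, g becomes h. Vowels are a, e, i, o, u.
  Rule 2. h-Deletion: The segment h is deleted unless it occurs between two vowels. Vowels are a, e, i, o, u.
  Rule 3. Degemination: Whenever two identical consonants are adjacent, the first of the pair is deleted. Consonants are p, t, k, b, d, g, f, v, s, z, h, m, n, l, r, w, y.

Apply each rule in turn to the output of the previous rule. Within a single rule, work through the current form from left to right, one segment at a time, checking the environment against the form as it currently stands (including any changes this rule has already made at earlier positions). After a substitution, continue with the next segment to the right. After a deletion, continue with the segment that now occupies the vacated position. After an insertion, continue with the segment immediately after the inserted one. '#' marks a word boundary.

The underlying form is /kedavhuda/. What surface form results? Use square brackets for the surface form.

Rule 1 Spirantization: [kedavhuda] → [kezavhuza]
Rule 2 h-Deletion: [kezavhuza] → [kezavuza]
Rule 3 Degemination: no change — [kezavuza]

[kezavuza]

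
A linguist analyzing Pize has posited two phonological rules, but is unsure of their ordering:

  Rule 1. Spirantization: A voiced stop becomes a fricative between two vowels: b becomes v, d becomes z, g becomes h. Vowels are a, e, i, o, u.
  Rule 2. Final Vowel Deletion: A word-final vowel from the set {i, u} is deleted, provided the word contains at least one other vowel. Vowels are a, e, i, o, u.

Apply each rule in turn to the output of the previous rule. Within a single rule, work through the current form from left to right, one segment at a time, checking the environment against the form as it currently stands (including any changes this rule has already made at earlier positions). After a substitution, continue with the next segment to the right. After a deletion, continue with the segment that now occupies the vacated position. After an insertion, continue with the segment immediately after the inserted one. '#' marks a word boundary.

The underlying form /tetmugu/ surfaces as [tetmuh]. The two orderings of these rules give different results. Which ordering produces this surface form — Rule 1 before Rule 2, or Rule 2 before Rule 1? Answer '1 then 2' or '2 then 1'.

1 then 2

Order 1 then 2:
  1 Spirantization: [tetmugu] → [tetmuhu]
  2 Final Vowel Deletion: [tetmuhu] → [tetmuh]
  result: [tetmuh]
Order 2 then 1:
  2 Final Vowel Deletion: [tetmugu] → [tetmug]
  1 Spirantization: no change — [tetmug]
  result: [tetmug]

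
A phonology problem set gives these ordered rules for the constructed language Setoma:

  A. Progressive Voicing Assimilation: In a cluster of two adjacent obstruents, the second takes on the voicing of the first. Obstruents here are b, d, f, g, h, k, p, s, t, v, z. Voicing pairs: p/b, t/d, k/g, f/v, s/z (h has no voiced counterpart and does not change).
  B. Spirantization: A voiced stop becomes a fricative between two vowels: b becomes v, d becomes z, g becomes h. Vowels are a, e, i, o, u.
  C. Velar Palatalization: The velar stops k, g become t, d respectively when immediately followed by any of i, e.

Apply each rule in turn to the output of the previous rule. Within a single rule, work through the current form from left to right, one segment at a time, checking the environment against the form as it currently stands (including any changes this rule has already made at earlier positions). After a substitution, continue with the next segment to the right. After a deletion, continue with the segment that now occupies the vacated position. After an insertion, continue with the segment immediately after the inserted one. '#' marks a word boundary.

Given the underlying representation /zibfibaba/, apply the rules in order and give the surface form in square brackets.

A Progressive Voicing Assimilation: [zibfibaba] → [zibvibaba]
B Spirantization: [zibvibaba] → [zibvivava]
C Velar Palatalization: no change — [zibvivava]

[zibvivava]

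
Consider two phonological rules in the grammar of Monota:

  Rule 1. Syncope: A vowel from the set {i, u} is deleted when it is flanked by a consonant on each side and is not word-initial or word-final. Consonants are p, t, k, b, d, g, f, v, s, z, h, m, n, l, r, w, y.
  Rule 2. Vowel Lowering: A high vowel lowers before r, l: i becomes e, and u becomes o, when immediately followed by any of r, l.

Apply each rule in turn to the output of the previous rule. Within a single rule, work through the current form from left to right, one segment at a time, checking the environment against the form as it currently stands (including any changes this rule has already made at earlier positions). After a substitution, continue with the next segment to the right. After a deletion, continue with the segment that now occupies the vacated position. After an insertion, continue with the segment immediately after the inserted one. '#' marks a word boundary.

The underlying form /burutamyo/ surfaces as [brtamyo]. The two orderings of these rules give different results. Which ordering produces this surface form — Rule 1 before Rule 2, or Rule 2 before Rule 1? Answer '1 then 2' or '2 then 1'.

1 then 2

Order 1 then 2:
  1 Syncope: [burutamyo] → [brtamyo]
  2 Vowel Lowering: no change — [brtamyo]
  result: [brtamyo]
Order 2 then 1:
  2 Vowel Lowering: [burutamyo] → [borutamyo]
  1 Syncope: [borutamyo] → [bortamyo]
  result: [bortamyo]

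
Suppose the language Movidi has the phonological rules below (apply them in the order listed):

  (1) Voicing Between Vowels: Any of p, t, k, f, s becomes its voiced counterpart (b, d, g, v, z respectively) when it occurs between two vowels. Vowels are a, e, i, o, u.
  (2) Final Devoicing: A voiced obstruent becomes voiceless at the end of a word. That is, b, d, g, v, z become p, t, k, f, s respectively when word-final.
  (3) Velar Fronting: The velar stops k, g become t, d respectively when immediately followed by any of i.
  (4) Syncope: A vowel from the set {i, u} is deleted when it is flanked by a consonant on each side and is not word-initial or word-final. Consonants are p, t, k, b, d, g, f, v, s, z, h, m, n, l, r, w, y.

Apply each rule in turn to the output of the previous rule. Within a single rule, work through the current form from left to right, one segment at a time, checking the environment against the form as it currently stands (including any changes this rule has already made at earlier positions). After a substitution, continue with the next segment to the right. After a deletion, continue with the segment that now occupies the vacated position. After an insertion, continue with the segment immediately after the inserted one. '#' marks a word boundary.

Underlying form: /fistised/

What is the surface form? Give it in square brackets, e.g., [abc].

(1) Voicing Between Vowels: [fistised] → [fistized]
(2) Final Devoicing: [fistized] → [fistizet]
(3) Velar Fronting: no change — [fistizet]
(4) Syncope: [fistizet] → [fstzet]

[fstzet]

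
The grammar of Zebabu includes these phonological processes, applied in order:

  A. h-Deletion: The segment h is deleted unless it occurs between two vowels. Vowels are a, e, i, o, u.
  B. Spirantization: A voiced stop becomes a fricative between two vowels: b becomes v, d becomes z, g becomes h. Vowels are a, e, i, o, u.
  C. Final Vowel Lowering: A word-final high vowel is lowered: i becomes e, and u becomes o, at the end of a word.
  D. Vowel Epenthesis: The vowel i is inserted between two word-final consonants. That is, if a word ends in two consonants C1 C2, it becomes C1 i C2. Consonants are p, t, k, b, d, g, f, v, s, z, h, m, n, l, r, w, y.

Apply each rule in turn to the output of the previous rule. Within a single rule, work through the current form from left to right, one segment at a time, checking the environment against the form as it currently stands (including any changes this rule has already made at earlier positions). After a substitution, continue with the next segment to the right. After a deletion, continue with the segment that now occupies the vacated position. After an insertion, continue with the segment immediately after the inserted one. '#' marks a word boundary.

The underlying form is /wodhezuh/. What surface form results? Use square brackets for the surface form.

A h-Deletion: [wodhezuh] → [wodezu]
B Spirantization: [wodezu] → [wozezu]
C Final Vowel Lowering: [wozezu] → [wozezo]
D Vowel Epenthesis: no change — [wozezo]

[wozezo]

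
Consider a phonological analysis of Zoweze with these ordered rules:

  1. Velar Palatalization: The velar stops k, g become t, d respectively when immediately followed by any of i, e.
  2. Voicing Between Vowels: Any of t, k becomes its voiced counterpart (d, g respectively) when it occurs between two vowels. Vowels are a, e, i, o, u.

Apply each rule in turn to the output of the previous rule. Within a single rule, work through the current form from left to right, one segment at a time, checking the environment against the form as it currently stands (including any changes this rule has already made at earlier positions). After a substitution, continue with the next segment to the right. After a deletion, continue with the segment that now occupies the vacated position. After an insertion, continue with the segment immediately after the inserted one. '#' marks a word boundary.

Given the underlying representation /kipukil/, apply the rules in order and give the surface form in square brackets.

[tipudil]

1 Velar Palatalization: [kipukil] → [tiputil]
2 Voicing Between Vowels: [tiputil] → [tipudil]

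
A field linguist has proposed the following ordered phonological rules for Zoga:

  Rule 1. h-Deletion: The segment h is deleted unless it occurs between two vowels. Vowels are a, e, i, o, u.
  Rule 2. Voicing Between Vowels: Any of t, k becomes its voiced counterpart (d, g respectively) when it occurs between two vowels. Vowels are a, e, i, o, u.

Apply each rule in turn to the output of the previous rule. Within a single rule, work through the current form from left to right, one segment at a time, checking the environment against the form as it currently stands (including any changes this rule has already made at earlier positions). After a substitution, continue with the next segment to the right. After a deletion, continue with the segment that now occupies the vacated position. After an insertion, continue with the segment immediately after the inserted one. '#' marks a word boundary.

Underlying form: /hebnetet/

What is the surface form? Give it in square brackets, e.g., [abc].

[ebnedet]

Rule 1 h-Deletion: [hebnetet] → [ebnetet]
Rule 2 Voicing Between Vowels: [ebnetet] → [ebnedet]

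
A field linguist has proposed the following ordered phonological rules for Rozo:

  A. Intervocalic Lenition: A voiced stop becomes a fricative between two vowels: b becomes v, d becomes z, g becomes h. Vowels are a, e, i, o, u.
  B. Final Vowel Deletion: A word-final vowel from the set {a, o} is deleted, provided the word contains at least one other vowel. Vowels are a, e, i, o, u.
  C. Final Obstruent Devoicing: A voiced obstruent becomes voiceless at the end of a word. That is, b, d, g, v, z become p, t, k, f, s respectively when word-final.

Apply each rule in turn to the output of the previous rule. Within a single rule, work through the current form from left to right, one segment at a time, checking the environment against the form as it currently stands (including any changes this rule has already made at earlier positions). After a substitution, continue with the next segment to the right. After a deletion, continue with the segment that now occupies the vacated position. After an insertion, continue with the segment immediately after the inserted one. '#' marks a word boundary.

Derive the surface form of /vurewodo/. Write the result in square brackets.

[vurewos]

A Intervocalic Lenition: [vurewodo] → [vurewozo]
B Final Vowel Deletion: [vurewozo] → [vurewoz]
C Final Obstruent Devoicing: [vurewoz] → [vurewos]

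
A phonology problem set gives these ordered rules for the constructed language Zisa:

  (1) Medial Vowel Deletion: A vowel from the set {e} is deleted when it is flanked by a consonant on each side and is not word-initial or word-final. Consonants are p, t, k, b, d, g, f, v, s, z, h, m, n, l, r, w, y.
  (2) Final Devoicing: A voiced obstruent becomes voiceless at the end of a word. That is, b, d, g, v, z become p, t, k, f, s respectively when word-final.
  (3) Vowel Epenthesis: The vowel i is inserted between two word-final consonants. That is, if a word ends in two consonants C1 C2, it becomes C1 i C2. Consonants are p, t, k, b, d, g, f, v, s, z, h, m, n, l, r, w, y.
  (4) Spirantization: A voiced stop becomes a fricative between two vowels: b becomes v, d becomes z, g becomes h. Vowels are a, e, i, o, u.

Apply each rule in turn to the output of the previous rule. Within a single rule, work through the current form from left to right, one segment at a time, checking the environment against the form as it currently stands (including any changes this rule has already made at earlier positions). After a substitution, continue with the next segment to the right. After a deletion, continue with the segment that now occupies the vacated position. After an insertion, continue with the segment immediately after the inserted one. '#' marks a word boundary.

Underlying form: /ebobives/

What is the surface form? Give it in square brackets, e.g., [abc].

[evovivis]

(1) Medial Vowel Deletion: [ebobives] → [ebobivs]
(2) Final Devoicing: no change — [ebobivs]
(3) Vowel Epenthesis: [ebobivs] → [ebobivis]
(4) Spirantization: [ebobivis] → [evovivis]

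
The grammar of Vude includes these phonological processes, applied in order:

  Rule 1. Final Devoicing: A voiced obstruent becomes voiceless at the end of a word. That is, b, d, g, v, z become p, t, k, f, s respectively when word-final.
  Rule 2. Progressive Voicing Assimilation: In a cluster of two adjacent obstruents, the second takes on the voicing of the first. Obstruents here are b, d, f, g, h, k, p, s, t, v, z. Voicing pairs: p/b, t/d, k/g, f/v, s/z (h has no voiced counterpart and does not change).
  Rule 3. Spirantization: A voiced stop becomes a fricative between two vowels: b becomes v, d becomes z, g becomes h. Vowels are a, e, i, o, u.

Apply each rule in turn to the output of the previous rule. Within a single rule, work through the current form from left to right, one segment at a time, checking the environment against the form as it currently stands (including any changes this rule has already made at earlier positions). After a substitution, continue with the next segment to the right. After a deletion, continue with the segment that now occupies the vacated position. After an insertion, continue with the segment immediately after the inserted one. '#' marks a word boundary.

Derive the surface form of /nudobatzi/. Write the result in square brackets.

Rule 1 Final Devoicing: no change — [nudobatzi]
Rule 2 Progressive Voicing Assimilation: [nudobatzi] → [nudobatsi]
Rule 3 Spirantization: [nudobatsi] → [nuzovatsi]

[nuzovatsi]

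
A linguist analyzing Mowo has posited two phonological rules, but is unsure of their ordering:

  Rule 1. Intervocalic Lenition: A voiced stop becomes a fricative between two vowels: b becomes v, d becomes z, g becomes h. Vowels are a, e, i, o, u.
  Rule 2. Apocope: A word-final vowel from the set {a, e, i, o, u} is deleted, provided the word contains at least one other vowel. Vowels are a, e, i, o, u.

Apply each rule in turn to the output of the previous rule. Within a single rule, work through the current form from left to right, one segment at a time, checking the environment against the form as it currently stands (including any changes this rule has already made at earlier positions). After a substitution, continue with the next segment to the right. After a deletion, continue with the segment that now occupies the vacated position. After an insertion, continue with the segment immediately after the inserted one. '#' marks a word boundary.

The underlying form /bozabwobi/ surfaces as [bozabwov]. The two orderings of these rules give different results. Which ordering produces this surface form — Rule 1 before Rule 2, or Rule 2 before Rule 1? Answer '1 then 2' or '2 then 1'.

Order 1 then 2:
  1 Intervocalic Lenition: [bozabwobi] → [bozabwovi]
  2 Apocope: [bozabwovi] → [bozabwov]
  result: [bozabwov]
Order 2 then 1:
  2 Apocope: [bozabwobi] → [bozabwob]
  1 Intervocalic Lenition: no change — [bozabwob]
  result: [bozabwob]

1 then 2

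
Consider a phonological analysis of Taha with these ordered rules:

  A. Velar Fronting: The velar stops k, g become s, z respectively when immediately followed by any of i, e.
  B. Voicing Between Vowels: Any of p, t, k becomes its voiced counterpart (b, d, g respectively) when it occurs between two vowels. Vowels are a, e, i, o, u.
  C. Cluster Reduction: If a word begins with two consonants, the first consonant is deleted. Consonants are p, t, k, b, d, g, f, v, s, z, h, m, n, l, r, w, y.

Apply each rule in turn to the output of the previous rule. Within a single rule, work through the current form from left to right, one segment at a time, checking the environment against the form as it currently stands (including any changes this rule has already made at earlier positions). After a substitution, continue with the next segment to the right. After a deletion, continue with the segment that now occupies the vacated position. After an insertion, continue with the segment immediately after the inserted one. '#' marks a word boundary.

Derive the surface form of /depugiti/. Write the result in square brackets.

A Velar Fronting: [depugiti] → [depuziti]
B Voicing Between Vowels: [depuziti] → [debuzidi]
C Cluster Reduction: no change — [debuzidi]

[debuzidi]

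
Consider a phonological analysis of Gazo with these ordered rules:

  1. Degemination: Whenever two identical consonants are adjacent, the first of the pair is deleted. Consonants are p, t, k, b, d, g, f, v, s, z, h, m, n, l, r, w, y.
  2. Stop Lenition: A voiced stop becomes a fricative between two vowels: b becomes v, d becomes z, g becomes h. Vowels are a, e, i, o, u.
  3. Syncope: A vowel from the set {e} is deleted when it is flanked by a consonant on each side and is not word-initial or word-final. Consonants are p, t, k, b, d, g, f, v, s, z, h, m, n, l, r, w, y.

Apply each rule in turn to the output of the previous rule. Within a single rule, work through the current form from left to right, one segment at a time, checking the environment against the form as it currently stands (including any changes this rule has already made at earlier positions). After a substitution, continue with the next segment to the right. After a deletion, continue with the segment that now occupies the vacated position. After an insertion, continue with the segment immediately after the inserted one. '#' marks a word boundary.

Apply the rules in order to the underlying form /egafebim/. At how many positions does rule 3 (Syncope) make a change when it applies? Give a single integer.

1 Degemination: no change — [egafebim]
2 Stop Lenition: [egafebim] → [ehafevim]
3 Syncope: [ehafevim] → [ehafvim]
Rule 3 changed 1 position(s).

1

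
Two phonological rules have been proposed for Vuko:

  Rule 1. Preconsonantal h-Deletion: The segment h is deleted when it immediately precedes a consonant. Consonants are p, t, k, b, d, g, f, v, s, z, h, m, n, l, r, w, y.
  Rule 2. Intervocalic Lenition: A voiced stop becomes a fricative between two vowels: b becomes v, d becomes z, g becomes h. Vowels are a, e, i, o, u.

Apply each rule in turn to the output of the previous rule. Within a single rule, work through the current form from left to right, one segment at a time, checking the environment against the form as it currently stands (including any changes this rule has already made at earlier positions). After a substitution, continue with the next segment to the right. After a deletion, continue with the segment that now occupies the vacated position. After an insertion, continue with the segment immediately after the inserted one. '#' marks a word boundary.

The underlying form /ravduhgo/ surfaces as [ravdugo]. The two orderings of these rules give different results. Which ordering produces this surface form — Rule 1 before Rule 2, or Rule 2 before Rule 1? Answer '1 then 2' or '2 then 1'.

2 then 1

Order 1 then 2:
  1 Preconsonantal h-Deletion: [ravduhgo] → [ravdugo]
  2 Intervocalic Lenition: [ravdugo] → [ravduho]
  result: [ravduho]
Order 2 then 1:
  2 Intervocalic Lenition: no change — [ravduhgo]
  1 Preconsonantal h-Deletion: [ravduhgo] → [ravdugo]
  result: [ravdugo]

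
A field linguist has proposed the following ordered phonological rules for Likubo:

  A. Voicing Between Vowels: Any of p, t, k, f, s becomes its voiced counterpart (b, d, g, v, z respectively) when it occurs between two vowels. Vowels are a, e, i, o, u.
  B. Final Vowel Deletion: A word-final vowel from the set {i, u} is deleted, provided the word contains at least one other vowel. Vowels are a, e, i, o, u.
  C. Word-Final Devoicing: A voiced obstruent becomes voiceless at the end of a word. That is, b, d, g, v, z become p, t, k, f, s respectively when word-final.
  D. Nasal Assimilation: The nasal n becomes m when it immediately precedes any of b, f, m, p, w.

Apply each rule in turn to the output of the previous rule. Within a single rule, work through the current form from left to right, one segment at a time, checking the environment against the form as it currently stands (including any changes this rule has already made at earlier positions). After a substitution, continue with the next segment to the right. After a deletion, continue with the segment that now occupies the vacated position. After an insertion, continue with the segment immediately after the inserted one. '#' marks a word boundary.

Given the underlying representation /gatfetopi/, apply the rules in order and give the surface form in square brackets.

A Voicing Between Vowels: [gatfetopi] → [gatfedobi]
B Final Vowel Deletion: [gatfedobi] → [gatfedob]
C Word-Final Devoicing: [gatfedob] → [gatfedop]
D Nasal Assimilation: no change — [gatfedop]

[gatfedop]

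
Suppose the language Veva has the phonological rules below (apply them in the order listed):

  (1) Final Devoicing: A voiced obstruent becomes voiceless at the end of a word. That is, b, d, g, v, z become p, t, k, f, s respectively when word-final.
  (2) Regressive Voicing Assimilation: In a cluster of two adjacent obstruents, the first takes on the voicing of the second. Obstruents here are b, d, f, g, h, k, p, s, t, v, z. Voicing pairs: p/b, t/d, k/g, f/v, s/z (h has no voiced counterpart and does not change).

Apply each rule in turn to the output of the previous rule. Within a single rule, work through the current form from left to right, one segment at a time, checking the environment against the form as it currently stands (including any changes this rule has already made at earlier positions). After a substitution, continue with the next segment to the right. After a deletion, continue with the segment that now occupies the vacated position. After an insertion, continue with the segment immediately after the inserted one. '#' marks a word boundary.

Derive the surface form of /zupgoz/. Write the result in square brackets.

(1) Final Devoicing: [zupgoz] → [zupgos]
(2) Regressive Voicing Assimilation: [zupgos] → [zubgos]

[zubgos]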